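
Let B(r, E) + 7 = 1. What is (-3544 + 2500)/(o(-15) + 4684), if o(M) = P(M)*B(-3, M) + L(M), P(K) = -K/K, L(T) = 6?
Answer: -261/1174 ≈ -0.22232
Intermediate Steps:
B(r, E) = -6 (B(r, E) = -7 + 1 = -6)
P(K) = -1 (P(K) = -1*1 = -1)
o(M) = 12 (o(M) = -1*(-6) + 6 = 6 + 6 = 12)
(-3544 + 2500)/(o(-15) + 4684) = (-3544 + 2500)/(12 + 4684) = -1044/4696 = -1044*1/4696 = -261/1174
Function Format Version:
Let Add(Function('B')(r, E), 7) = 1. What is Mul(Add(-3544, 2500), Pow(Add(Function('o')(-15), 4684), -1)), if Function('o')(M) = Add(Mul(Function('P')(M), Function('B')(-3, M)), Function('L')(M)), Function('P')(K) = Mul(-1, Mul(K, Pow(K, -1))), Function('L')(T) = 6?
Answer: Rational(-261, 1174) ≈ -0.22232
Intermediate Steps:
Function('B')(r, E) = -6 (Function('B')(r, E) = Add(-7, 1) = -6)
Function('P')(K) = -1 (Function('P')(K) = Mul(-1, 1) = -1)
Function('o')(M) = 12 (Function('o')(M) = Add(Mul(-1, -6), 6) = Add(6, 6) = 12)
Mul(Add(-3544, 2500), Pow(Add(Function('o')(-15), 4684), -1)) = Mul(Add(-3544, 2500), Pow(Add(12, 4684), -1)) = Mul(-1044, Pow(4696, -1)) = Mul(-1044, Rational(1, 4696)) = Rational(-261, 1174)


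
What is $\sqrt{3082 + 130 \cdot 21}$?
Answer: $2 \sqrt{1453} \approx 76.236$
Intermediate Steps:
$\sqrt{3082 + 130 \cdot 21} = \sqrt{3082 + 2730} = \sqrt{5812} = 2 \sqrt{1453}$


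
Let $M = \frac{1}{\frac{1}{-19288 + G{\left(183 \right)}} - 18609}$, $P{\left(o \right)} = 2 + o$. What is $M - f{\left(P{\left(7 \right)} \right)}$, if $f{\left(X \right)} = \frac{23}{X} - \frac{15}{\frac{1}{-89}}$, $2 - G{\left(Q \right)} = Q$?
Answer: $- \frac{4361350986857}{3260687598} \approx -1337.6$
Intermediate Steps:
$G{\left(Q \right)} = 2 - Q$
$f{\left(X \right)} = 1335 + \frac{23}{X}$ ($f{\left(X \right)} = \frac{23}{X} - \frac{15}{- \frac{1}{89}} = \frac{23}{X} - -1335 = \frac{23}{X} + 1335 = 1335 + \frac{23}{X}$)
$M = - \frac{19469}{362298622}$ ($M = \frac{1}{\frac{1}{-19288 + \left(2 - 183\right)} - 18609} = \frac{1}{\frac{1}{-19288 - 181} - 18609} = \frac{1}{\frac{1}{-19469} - 18609} = \frac{1}{- \frac{1}{19469} - 18609} = \frac{1}{- \frac{362298622}{19469}} = - \frac{19469}{362298622} \approx -5.3737 \cdot 10^{-5}$)
$M - f{\left(P{\left(7 \right)} \right)} = - \frac{19469}{362298622} - \left(1335 + \frac{23}{2 + 7}\right) = - \frac{19469}{362298622} - \left(1335 + \frac{23}{9}\right) = - \frac{19469}{362298622} - \frac{12038}{9} = - \frac{4361350986857}{3260687598}$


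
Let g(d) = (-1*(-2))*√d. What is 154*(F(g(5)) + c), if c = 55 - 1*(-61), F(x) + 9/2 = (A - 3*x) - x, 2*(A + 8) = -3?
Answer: 15708 - 1232*√5 ≈ 12953.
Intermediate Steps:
A = -19/2 (A = -8 + (½)*(-3) = -8 - 3/2 = -19/2 ≈ -9.5000)
g(d) = 2*√d
F(x) = -14 - 4*x (F(x) = -9/2 + ((-19/2 - 3*x) - x) = -9/2 + (-19/2 - 4*x) = -14 - 4*x)
c = 116 (c = 55 + 61 = 116)
154*(F(g(5)) + c) = 154*((-14 - 8*√5) + 116) = 154*(102 - 8*√5) = 15708 - 1232*√5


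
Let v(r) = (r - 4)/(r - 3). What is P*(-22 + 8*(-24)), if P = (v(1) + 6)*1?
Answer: -1605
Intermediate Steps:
v(r) = (-4 + r)/(-3 + r)
P = 15/2 (P = ((-4 + 1)/(-3 + 1) + 6)*1 = (-3/(-2) + 6)*1 = (-½*(-3) + 6)*1 = (3/2 + 6)*1 = (15/2)*1 = 15/2 ≈ 7.5000)
P*(-22 + 8*(-24)) = 15*(-22 + 8*(-24))/2 = 15*(-22 - 192)/2 = (15/2)*(-214) = -1605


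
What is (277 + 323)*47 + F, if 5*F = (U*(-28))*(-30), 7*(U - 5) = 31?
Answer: 29784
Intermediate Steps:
U = 66/7 (U = 5 + (⅐)*31 = 5 + 31/7 = 66/7 ≈ 9.4286)
F = 1584 (F = (((66/7)*(-28))*(-30))/5 = (-264*(-30))/5 = (⅕)*7920 = 1584)
(277 + 323)*47 + F = (277 + 323)*47 + 1584 = 600*47 + 1584 = 28200 + 1584 = 29784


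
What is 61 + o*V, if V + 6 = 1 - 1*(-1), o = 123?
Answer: -431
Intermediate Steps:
V = -4 (V = -6 + (1 - 1*(-1)) = -6 + (1 + 1) = -6 + 2 = -4)
61 + o*V = 61 + 123*(-4) = 61 - 492 = -431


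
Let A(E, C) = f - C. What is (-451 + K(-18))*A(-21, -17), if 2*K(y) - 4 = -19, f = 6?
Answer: -21091/2 ≈ -10546.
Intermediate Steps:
K(y) = -15/2 (K(y) = 2 + (1/2)*(-19) = 2 - 19/2 = -15/2)
A(E, C) = 6 - C
(-451 + K(-18))*A(-21, -17) = (-451 - 15/2)*(6 - 1*(-17)) = -917*(6 + 17)/2 = -917/2*23 = -21091/2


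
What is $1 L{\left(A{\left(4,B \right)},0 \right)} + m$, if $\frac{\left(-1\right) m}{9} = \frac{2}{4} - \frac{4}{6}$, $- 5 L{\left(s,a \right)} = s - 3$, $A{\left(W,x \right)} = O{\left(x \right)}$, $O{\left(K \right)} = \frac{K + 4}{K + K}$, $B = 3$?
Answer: $\frac{28}{15} \approx 1.8667$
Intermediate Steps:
$O{\left(K \right)} = \frac{4 + K}{2 K}$
$A{\left(W,x \right)} = \frac{4 + x}{2 x}$
$L{\left(s,a \right)} = \frac{3}{5} - \frac{s}{5}$ ($L{\left(s,a \right)} = - \frac{s - 3}{5} = - \frac{-3 + s}{5} = \frac{3}{5} - \frac{s}{5}$)
$m = \frac{3}{2}$ ($m = - 9 \left(\frac{2}{4} - \frac{4}{6}\right) = - 9 \left(2 \cdot \frac{1}{4} - \frac{2}{3}\right) = - 9 \left(\frac{1}{2} - \frac{2}{3}\right) = \left(-9\right) \left(- \frac{1}{6}\right) = \frac{3}{2} \approx 1.5$)
$1 L{\left(A{\left(4,B \right)},0 \right)} + m = 1 \left(\frac{3}{5} - \frac{\frac{1}{2} \cdot \frac{1}{3} \left(4 + 3\right)}{5}\right) + \frac{3}{2} = 1 \left(\frac{3}{5} - \frac{\frac{1}{2} \cdot \frac{1}{3} \cdot 7}{5}\right) + \frac{3}{2} = 1 \left(\frac{3}{5} - \frac{7}{30}\right) + \frac{3}{2} = 1 \cdot \frac{11}{30} + \frac{3}{2} = \frac{11}{30} + \frac{3}{2} = \frac{28}{15}$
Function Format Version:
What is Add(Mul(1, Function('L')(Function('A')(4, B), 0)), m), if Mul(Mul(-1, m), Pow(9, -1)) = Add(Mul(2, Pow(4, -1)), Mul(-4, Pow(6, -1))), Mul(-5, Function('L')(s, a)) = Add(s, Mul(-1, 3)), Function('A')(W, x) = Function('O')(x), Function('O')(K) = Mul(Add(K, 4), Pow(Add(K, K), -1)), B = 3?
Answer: Rational(28, 15) ≈ 1.8667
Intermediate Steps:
Function('O')(K) = Mul(Rational(1, 2), Pow(K, -1), Add(4, K)) (Function('O')(K) = Mul(Add(4, K), Pow(Mul(2, K), -1)) = Mul(Add(4, K), Mul(Rational(1, 2), Pow(K, -1))) = Mul(Rational(1, 2), Pow(K, -1), Add(4, K)))
Function('A')(W, x) = Mul(Rational(1, 2), Pow(x, -1), Add(4, x))
Function('L')(s, a) = Add(Rational(3, 5), Mul(Rational(-1, 5), s)) (Function('L')(s, a) = Mul(Rational(-1, 5), Add(s, Mul(-1, 3))) = Mul(Rational(-1, 5), Add(s, -3)) = Mul(Rational(-1, 5), Add(-3, s)) = Add(Rational(3, 5), Mul(Rational(-1, 5), s)))
m = Rational(3, 2) (m = Mul(-9, Add(Mul(2, Pow(4, -1)), Mul(-4, Pow(6, -1)))) = Mul(-9, Add(Mul(2, Rational(1, 4)), Mul(-4, Rational(1, 6)))) = Mul(-9, Add(Rational(1, 2), Rational(-2, 3))) = Mul(-9, Rational(-1, 6)) = Rational(3, 2) ≈ 1.5000)
Add(Mul(1, Function('L')(Function('A')(4, B), 0)), m) = Add(Mul(1, Add(Rational(3, 5), Mul(Rational(-1, 5), Mul(Rational(1, 2), Pow(3, -1), Add(4, 3))))), Rational(3, 2)) = Add(Mul(1, Add(Rational(3, 5), Mul(Rational(-1, 5), Mul(Rational(1, 2), Rational(1, 3), 7)))), Rational(3, 2)) = Add(Mul(1, Add(Rational(3, 5), Mul(Rational(-1, 5), Rational(7, 6)))), Rational(3, 2)) = Add(Mul(1, Add(Rational(3, 5), Rational(-7, 30))), Rational(3, 2)) = Add(Mul(1, Rational(11, 30)), Rational(3, 2)) = Add(Rational(11, 30), Rational(3, 2)) = Rational(28, 15)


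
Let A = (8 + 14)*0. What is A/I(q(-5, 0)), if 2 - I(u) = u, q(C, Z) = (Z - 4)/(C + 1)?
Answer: 0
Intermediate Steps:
q(C, Z) = (-4 + Z)/(1 + C)
I(u) = 2 - u
A = 0 (A = 22*0 = 0)
A/I(q(-5, 0)) = 0/(2 - (-4 + 0)/(1 - 5)) = 0/(2 - (-4)/(-4)) = 0/(2 - (-1)*(-4)/4) = 0/(2 - 1*1) = 0/(2 - 1) = 0/1 = 0*1 = 0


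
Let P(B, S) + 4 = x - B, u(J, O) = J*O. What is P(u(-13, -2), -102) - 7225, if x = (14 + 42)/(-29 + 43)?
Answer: -7251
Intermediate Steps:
x = 4 (x = 56/14 = 56*(1/14) = 4)
P(B, S) = -B (P(B, S) = -4 + (4 - B) = -B)
P(u(-13, -2), -102) - 7225 = -(-13)*(-2) - 7225 = -1*26 - 7225 = -26 - 7225 = -7251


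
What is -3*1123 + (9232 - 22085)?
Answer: -16222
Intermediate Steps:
-3*1123 + (9232 - 22085) = -1*3369 - 12853 = -3369 - 12853 = -16222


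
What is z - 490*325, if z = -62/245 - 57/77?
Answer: -429181427/2695 ≈ -1.5925e+5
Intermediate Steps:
z = -2677/2695 (z = -62*1/245 - 57*1/77 = -62/245 - 57/77 = -2677/2695 ≈ -0.99332)
z - 490*325 = -2677/2695 - 490*325 = -2677/2695 - 159250 = -429181427/2695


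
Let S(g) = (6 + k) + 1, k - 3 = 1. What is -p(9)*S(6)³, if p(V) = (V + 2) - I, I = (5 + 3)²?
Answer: 70543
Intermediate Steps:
I = 64 (I = 8² = 64)
k = 4 (k = 3 + 1 = 4)
S(g) = 11 (S(g) = (6 + 4) + 1 = 10 + 1 = 11)
p(V) = -62 + V (p(V) = (V + 2) - 1*64 = (2 + V) - 64 = -62 + V)
-p(9)*S(6)³ = -(-62 + 9)*11³ = -(-53)*1331 = -1*(-70543) = 70543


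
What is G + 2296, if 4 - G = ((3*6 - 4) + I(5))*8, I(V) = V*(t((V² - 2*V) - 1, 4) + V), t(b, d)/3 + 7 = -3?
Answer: 3188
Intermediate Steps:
t(b, d) = -30 (t(b, d) = -21 + 3*(-3) = -21 - 9 = -30)
I(V) = V*(-30 + V)
G = 892 (G = 4 - ((3*6 - 4) + 5*(-30 + 5))*8 = 4 - ((18 - 4) + 5*(-25))*8 = 4 - (14 - 125)*8 = 4 - (-111)*8 = 4 - 1*(-888) = 4 + 888 = 892)
G + 2296 = 892 + 2296 = 3188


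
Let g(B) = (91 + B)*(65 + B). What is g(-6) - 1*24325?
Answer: -19310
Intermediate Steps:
g(B) = (65 + B)*(91 + B)
g(-6) - 1*24325 = (5915 + (-6)² + 156*(-6)) - 1*24325 = (5915 + 36 - 936) - 24325 = 5015 - 24325 = -19310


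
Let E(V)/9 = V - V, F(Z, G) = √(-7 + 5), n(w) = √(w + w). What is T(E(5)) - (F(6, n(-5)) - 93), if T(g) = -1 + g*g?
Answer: 92 - I*√2 ≈ 92.0 - 1.4142*I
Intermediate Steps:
n(w) = √2*√w (n(w) = √(2*w) = √2*√w)
F(Z, G) = I*√2 (F(Z, G) = √(-2) = I*√2)
E(V) = 0 (E(V) = 9*(V - V) = 9*0 = 0)
T(g) = -1 + g²
T(E(5)) - (F(6, n(-5)) - 93) = (-1 + 0²) - (I*√2 - 93) = (-1 + 0) - (-93 + I*√2) = -1 + (93 - I*√2) = 92 - I*√2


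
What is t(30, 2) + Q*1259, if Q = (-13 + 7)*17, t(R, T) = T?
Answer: -128416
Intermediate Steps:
Q = -102 (Q = -6*17 = -102)
t(30, 2) + Q*1259 = 2 - 102*1259 = 2 - 128418 = -128416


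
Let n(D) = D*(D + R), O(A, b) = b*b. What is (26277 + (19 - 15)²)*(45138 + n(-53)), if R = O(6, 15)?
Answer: 947126446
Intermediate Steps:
O(A, b) = b²
R = 225 (R = 15² = 225)
n(D) = D*(225 + D) (n(D) = D*(D + 225) = D*(225 + D))
(26277 + (19 - 15)²)*(45138 + n(-53)) = (26277 + (19 - 15)²)*(45138 - 53*(225 - 53)) = (26277 + 4²)*(45138 - 53*172) = (26277 + 16)*(45138 - 9116) = 26293*36022 = 947126446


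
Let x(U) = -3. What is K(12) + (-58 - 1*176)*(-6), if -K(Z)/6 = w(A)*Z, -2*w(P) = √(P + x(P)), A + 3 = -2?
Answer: 1404 + 72*I*√2 ≈ 1404.0 + 101.82*I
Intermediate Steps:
A = -5 (A = -3 - 2 = -5)
w(P) = -√(-3 + P)/2 (w(P) = -√(P - 3)/2 = -√(-3 + P)/2)
K(Z) = 6*I*Z*√2 (K(Z) = -6*(-√(-3 - 5)/2)*Z = -6*(-I*√2)*Z = -(-6)*I*Z*√2 = 6*I*Z*√2)
K(12) + (-58 - 1*176)*(-6) = 6*I*12*√2 + (-58 - 1*176)*(-6) = 72*I*√2 + (-58 - 176)*(-6) = 72*I*√2 - 234*(-6) = 72*I*√2 + 1404 = 1404 + 72*I*√2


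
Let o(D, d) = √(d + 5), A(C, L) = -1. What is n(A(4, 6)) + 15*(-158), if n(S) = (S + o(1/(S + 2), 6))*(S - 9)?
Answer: -2360 - 10*√11 ≈ -2393.2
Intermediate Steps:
o(D, d) = √(5 + d)
n(S) = (-9 + S)*(S + √11) (n(S) = (S + √(5 + 6))*(S - 9) = (S + √11)*(-9 + S) = (-9 + S)*(S + √11))
n(A(4, 6)) + 15*(-158) = ((-1)² - 9*(-1) - 9*√11 - √11) + 15*(-158) = (1 + 9 - 9*√11 - √11) - 2370 = (10 - 10*√11) - 2370 = -2360 - 10*√11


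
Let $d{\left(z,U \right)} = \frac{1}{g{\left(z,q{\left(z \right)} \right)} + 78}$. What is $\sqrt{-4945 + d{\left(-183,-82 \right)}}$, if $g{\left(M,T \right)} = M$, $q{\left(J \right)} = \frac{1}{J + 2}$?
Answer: $\frac{i \sqrt{54518730}}{105} \approx 70.321 i$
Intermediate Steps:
$q{\left(J \right)} = \frac{1}{2 + J}$
$d{\left(z,U \right)} = \frac{1}{78 + z}$ ($d{\left(z,U \right)} = \frac{1}{z + 78} = \frac{1}{78 + z}$)
$\sqrt{-4945 + d{\left(-183,-82 \right)}} = \sqrt{-4945 + \frac{1}{78 - 183}} = \sqrt{-4945 + \frac{1}{-105}} = \sqrt{-4945 - \frac{1}{105}} = \sqrt{- \frac{519226}{105}} = \frac{i \sqrt{54518730}}{105}$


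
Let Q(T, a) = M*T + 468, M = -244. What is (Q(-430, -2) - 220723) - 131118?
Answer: -246453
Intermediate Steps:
Q(T, a) = 468 - 244*T (Q(T, a) = -244*T + 468 = 468 - 244*T)
(Q(-430, -2) - 220723) - 131118 = ((468 - 244*(-430)) - 220723) - 131118 = ((468 + 104920) - 220723) - 131118 = (105388 - 220723) - 131118 = -115335 - 131118 = -246453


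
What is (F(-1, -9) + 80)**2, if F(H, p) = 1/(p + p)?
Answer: 2070721/324 ≈ 6391.1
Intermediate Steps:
F(H, p) = 1/(2*p)
(F(-1, -9) + 80)**2 = ((1/2)/(-9) + 80)**2 = ((1/2)*(-1/9) + 80)**2 = (-1/18 + 80)**2 = (1439/18)**2 = 2070721/324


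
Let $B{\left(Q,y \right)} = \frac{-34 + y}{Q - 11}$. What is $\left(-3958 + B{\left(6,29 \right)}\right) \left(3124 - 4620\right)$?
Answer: $5919672$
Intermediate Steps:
$B{\left(Q,y \right)} = \frac{-34 + y}{-11 + Q}$
$\left(-3958 + B{\left(6,29 \right)}\right) \left(3124 - 4620\right) = \left(-3958 + \frac{-34 + 29}{-11 + 6}\right) \left(3124 - 4620\right) = \left(-3958 + \frac{1}{-5} \left(-5\right)\right) \left(-1496\right) = \left(-3958 - -1\right) \left(-1496\right) = \left(-3958 + 1\right) \left(-1496\right) = \left(-3957\right) \left(-1496\right) = 5919672$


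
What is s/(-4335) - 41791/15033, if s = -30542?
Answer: 30885989/7240895 ≈ 4.2655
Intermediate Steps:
s/(-4335) - 41791/15033 = -30542/(-4335) - 41791/15033 = -30542*(-1/4335) - 41791*1/15033 = 30542/4335 - 41791/15033 = 30885989/7240895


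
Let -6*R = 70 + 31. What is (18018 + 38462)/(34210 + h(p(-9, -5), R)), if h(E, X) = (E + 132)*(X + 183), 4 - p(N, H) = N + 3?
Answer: 169440/173417 ≈ 0.97707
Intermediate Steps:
R = -101/6 (R = -(70 + 31)/6 = -⅙*101 = -101/6 ≈ -16.833)
p(N, H) = 1 - N (p(N, H) = 4 - (N + 3) = 4 - (3 + N) = 4 + (-3 - N) = 1 - N)
h(E, X) = (132 + E)*(183 + X)
(18018 + 38462)/(34210 + h(p(-9, -5), R)) = (18018 + 38462)/(34210 + (24156 + 132*(-101/6) + 183*(1 - 1*(-9)) + (1 - 1*(-9))*(-101/6))) = 56480/(34210 + (24156 - 2222 + 183*(1 + 9) + (1 + 9)*(-101/6))) = 56480/(34210 + (24156 - 2222 + 183*10 + 10*(-101/6))) = 56480/(34210 + (24156 - 2222 + 1830 - 505/3)) = 56480/(34210 + 70787/3) = 56480/(173417/3) = 56480*(3/173417) = 169440/173417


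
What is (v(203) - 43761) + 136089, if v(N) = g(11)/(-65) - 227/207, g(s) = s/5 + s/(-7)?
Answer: 43479042421/470925 ≈ 92327.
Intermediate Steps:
g(s) = 2*s/35 (g(s) = s*(⅕) + s*(-⅐) = s/5 - s/7 = 2*s/35)
v(N) = -520979/470925 (v(N) = ((2/35)*11)/(-65) - 227/207 = (22/35)*(-1/65) - 227*1/207 = -22/2275 - 227/207 = -520979/470925)
(v(203) - 43761) + 136089 = (-520979/470925 - 43761) + 136089 = -20608669904/470925 + 136089 = 43479042421/470925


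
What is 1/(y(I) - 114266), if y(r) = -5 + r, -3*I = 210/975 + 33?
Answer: -195/22285004 ≈ -8.7503e-6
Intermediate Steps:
I = -2159/195 (I = -(210/975 + 33)/3 = -(210*(1/975) + 33)/3 = -(14/65 + 33)/3 = -⅓*2159/65 = -2159/195 ≈ -11.072)
1/(y(I) - 114266) = 1/((-5 - 2159/195) - 114266) = 1/(-3134/195 - 114266) = 1/(-22285004/195) = -195/22285004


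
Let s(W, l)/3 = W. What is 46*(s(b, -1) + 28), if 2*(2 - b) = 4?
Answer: 1288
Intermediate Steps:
b = 0 (b = 2 - ½*4 = 2 - 2 = 0)
s(W, l) = 3*W
46*(s(b, -1) + 28) = 46*(3*0 + 28) = 46*(0 + 28) = 46*28 = 1288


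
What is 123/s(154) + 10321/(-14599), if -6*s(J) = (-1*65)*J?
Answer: -3559198/5620615 ≈ -0.63324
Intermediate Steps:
s(J) = 65*J/6 (s(J) = -(-1*65)*J/6 = -(-65)*J/6 = 65*J/6)
123/s(154) + 10321/(-14599) = 123/(((65/6)*154)) + 10321/(-14599) = 123/(5005/3) + 10321*(-1/14599) = 123*(3/5005) - 10321/14599 = 369/5005 - 10321/14599 = -3559198/5620615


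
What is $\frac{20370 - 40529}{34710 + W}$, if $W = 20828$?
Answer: $- \frac{20159}{55538} \approx -0.36298$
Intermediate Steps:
$\frac{20370 - 40529}{34710 + W} = \frac{20370 - 40529}{34710 + 20828} = - \frac{20159}{55538}$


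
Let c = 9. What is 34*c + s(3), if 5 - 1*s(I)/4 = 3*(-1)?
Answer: 338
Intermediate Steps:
s(I) = 32 (s(I) = 20 - 12*(-1) = 20 - 4*(-3) = 20 + 12 = 32)
34*c + s(3) = 34*9 + 32 = 306 + 32 = 338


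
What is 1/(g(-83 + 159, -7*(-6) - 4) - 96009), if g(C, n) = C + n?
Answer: -1/95895 ≈ -1.0428e-5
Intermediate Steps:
1/(g(-83 + 159, -7*(-6) - 4) - 96009) = 1/(((-83 + 159) + (-7*(-6) - 4)) - 96009) = 1/((76 + (42 - 4)) - 96009) = 1/((76 + 38) - 96009) = 1/(114 - 96009) = 1/(-95895) = -1/95895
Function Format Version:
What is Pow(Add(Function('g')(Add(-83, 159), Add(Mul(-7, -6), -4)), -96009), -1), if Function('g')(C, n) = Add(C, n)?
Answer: Rational(-1, 95895) ≈ -1.0428e-5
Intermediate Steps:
Pow(Add(Function('g')(Add(-83, 159), Add(Mul(-7, -6), -4)), -96009), -1) = Pow(Add(Add(Add(-83, 159), Add(Mul(-7, -6), -4)), -96009), -1) = Pow(Add(Add(76, Add(42, -4)), -96009), -1) = Pow(Add(Add(76, 38), -96009), -1) = Pow(Add(114, -96009), -1) = Pow(-95895, -1) = Rational(-1, 95895)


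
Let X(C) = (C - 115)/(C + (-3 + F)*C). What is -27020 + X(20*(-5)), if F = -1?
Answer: -1621243/60 ≈ -27021.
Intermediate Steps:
X(C) = -(-115 + C)/(3*C) (X(C) = (C - 115)/(C + (-3 - 1)*C) = (-115 + C)/(C - 4*C) = (-115 + C)/((-3*C)) = (-115 + C)*(-1/(3*C)) = -(-115 + C)/(3*C))
-27020 + X(20*(-5)) = -27020 + (115 - 20*(-5))/(3*((20*(-5)))) = -27020 + (⅓)*(115 - 1*(-100))/(-100) = -27020 + (⅓)*(-1/100)*(115 + 100) = -27020 + (⅓)*(-1/100)*215 = -27020 - 43/60 = -1621243/60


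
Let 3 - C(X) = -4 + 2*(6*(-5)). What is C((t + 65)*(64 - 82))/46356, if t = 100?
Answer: 67/46356 ≈ 0.0014453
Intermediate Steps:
C(X) = 67 (C(X) = 3 - (-4 + 2*(6*(-5))) = 3 - (-4 + 2*(-30)) = 3 - (-4 - 60) = 3 - 1*(-64) = 3 + 64 = 67)
C((t + 65)*(64 - 82))/46356 = 67/46356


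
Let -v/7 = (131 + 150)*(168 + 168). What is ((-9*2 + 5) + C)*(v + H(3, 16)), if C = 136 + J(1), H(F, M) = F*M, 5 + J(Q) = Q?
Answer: -78642816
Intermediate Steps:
J(Q) = -5 + Q
C = 132 (C = 136 + (-5 + 1) = 136 - 4 = 132)
v = -660912 (v = -7*(131 + 150)*(168 + 168) = -1967*336 = -7*94416 = -660912)
((-9*2 + 5) + C)*(v + H(3, 16)) = ((-9*2 + 5) + 132)*(-660912 + 3*16) = ((-18 + 5) + 132)*(-660912 + 48) = (-13 + 132)*(-660864) = 119*(-660864) = -78642816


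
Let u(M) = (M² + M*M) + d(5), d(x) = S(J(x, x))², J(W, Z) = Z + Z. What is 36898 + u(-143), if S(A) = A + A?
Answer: 78196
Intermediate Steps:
J(W, Z) = 2*Z
S(A) = 2*A
d(x) = 16*x² (d(x) = (2*(2*x))² = (4*x)² = 16*x²)
u(M) = 400 + 2*M² (u(M) = (M² + M*M) + 16*5² = (M² + M²) + 16*25 = 2*M² + 400 = 400 + 2*M²)
36898 + u(-143) = 36898 + (400 + 2*(-143)²) = 36898 + (400 + 2*20449) = 36898 + (400 + 40898) = 36898 + 41298 = 78196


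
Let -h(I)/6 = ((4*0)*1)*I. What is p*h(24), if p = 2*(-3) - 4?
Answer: 0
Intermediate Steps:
h(I) = 0 (h(I) = -6*(4*0)*1*I = -6*0*1*I = -0*I = -6*0 = 0)
p = -10 (p = -6 - 4 = -10)
p*h(24) = -10*0 = 0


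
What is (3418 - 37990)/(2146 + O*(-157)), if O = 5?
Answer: -34572/1361 ≈ -25.402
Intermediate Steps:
(3418 - 37990)/(2146 + O*(-157)) = (3418 - 37990)/(2146 + 5*(-157)) = -34572/(2146 - 785) = -34572/1361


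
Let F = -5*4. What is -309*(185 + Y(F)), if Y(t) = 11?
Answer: -60564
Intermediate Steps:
F = -20
-309*(185 + Y(F)) = -309*(185 + 11) = -309*196 = -60564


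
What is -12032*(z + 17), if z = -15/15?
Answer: -192512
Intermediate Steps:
z = -1 (z = -15*1/15 = -1)
-12032*(z + 17) = -12032*(-1 + 17) = -12032*16 = -192512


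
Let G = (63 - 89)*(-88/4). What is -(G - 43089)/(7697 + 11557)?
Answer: 42517/19254 ≈ 2.2082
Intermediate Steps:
G = 572 (G = -(-2288)/4 = -26*(-22) = 572)
-(G - 43089)/(7697 + 11557) = -(572 - 43089)/(7697 + 11557) = -(-42517)/19254 = -1*(-42517/19254) = 42517/19254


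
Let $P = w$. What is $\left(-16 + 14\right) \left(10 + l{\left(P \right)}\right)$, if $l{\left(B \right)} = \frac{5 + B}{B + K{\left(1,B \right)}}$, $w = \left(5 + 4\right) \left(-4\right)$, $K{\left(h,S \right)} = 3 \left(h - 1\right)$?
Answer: $- \frac{391}{18} \approx -21.722$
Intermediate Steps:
$K{\left(h,S \right)} = -3 + 3 h$ ($K{\left(h,S \right)} = 3 \left(-1 + h\right) = -3 + 3 h$)
$w = -36$ ($w = 9 \left(-4\right) = -36$)
$P = -36$
$l{\left(B \right)} = \frac{5 + B}{B}$ ($l{\left(B \right)} = \frac{5 + B}{B + \left(-3 + 3 \cdot 1\right)} = \frac{5 + B}{B + \left(-3 + 3\right)} = \frac{5 + B}{B + 0} = \frac{5 + B}{B}$)
$\left(-16 + 14\right) \left(10 + l{\left(P \right)}\right) = \left(-16 + 14\right) \left(10 + \frac{5 - 36}{-36}\right) = - 2 \left(10 - - \frac{31}{36}\right) = - 2 \left(10 + \frac{31}{36}\right) = \left(-2\right) \frac{391}{36} = - \frac{391}{18}$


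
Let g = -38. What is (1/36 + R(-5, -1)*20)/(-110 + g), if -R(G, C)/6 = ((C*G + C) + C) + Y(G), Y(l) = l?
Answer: -8641/5328 ≈ -1.6218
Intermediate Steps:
R(G, C) = -12*C - 6*G - 6*C*G (R(G, C) = -6*(((C*G + C) + C) + G) = -6*(((C + C*G) + C) + G) = -6*((2*C + C*G) + G) = -6*(G + 2*C + C*G) = -12*C - 6*G - 6*C*G)
(1/36 + R(-5, -1)*20)/(-110 + g) = (1/36 + (-12*(-1) - 6*(-5) - 6*(-1)*(-5))*20)/(-110 - 38) = (1/36 + (12 + 30 - 30)*20)/(-148) = -(1/36 + 12*20)/148 = -(1/36 + 240)/148 = -1/148*8641/36 = -8641/5328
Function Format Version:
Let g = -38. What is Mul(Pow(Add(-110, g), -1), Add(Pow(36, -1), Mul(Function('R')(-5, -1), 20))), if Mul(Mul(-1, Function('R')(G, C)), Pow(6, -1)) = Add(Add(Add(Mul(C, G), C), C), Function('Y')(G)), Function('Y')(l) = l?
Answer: Rational(-8641, 5328) ≈ -1.6218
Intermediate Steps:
Function('R')(G, C) = Add(Mul(-12, C), Mul(-6, G), Mul(-6, C, G)) (Function('R')(G, C) = Mul(-6, Add(Add(Add(Mul(C, G), C), C), G)) = Mul(-6, Add(Add(Add(C, Mul(C, G)), C), G)) = Mul(-6, Add(Add(Mul(2, C), Mul(C, G)), G)) = Mul(-6, Add(G, Mul(2, C), Mul(C, G))) = Add(Mul(-12, C), Mul(-6, G), Mul(-6, C, G)))
Mul(Pow(Add(-110, g), -1), Add(Pow(36, -1), Mul(Function('R')(-5, -1), 20))) = Mul(Pow(Add(-110, -38), -1), Add(Pow(36, -1), Mul(Add(Mul(-12, -1), Mul(-6, -5), Mul(-6, -1, -5)), 20))) = Mul(Pow(-148, -1), Add(Rational(1, 36), Mul(Add(12, 30, -30), 20))) = Mul(Rational(-1, 148), Add(Rational(1, 36), Mul(12, 20))) = Mul(Rational(-1, 148), Add(Rational(1, 36), 240)) = Mul(Rational(-1, 148), Rational(8641, 36)) = Rational(-8641, 5328)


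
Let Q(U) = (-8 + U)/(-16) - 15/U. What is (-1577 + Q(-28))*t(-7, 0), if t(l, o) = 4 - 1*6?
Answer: 22039/7 ≈ 3148.4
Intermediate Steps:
Q(U) = 1/2 - 15/U - U/16 (Q(U) = (-8 + U)*(-1/16) - 15/U = (1/2 - U/16) - 15/U = 1/2 - 15/U - U/16)
t(l, o) = -2 (t(l, o) = 4 - 6 = -2)
(-1577 + Q(-28))*t(-7, 0) = (-1577 + (1/2 - 15/(-28) - 1/16*(-28)))*(-2) = (-1577 + (1/2 - 15*(-1/28) + 7/4))*(-2) = (-1577 + (1/2 + 15/28 + 7/4))*(-2) = (-1577 + 39/14)*(-2) = -22039/14*(-2) = 22039/7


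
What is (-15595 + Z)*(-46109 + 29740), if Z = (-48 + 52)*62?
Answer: 251215043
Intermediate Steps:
Z = 248 (Z = 4*62 = 248)
(-15595 + Z)*(-46109 + 29740) = (-15595 + 248)*(-46109 + 29740) = -15347*(-16369) = 251215043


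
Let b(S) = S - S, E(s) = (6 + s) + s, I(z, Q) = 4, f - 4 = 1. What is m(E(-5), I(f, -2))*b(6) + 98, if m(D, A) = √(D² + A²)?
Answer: 98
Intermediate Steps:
f = 5 (f = 4 + 1 = 5)
E(s) = 6 + 2*s
b(S) = 0
m(D, A) = √(A² + D²)
m(E(-5), I(f, -2))*b(6) + 98 = √(4² + (6 + 2*(-5))²)*0 + 98 = √(16 + (6 - 10)²)*0 + 98 = √(16 + (-4)²)*0 + 98 = √(16 + 16)*0 + 98 = √32*0 + 98 = (4*√2)*0 + 98 = 0 + 98 = 98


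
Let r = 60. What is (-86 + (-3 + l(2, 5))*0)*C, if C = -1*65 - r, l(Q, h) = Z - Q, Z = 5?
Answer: 10750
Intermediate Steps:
l(Q, h) = 5 - Q
C = -125 (C = -1*65 - 1*60 = -65 - 60 = -125)
(-86 + (-3 + l(2, 5))*0)*C = (-86 + (-3 + (5 - 1*2))*0)*(-125) = (-86 + (-3 + (5 - 2))*0)*(-125) = (-86 + (-3 + 3)*0)*(-125) = (-86 + 0*0)*(-125) = (-86 + 0)*(-125) = -86*(-125) = 10750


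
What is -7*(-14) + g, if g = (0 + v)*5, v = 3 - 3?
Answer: 98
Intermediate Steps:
v = 0
g = 0 (g = (0 + 0)*5 = 0*5 = 0)
-7*(-14) + g = -7*(-14) + 0 = 98 + 0 = 98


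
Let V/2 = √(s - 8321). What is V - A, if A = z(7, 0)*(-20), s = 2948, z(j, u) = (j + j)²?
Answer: 3920 + 6*I*√597 ≈ 3920.0 + 146.6*I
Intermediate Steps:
z(j, u) = 4*j² (z(j, u) = (2*j)² = 4*j²)
A = -3920 (A = (4*7²)*(-20) = (4*49)*(-20) = 196*(-20) = -3920)
V = 6*I*√597 (V = 2*√(2948 - 8321) = 2*√(-5373) = 2*(3*I*√597) = 6*I*√597 ≈ 146.6*I)
V - A = 6*I*√597 - 1*(-3920) = 6*I*√597 + 3920 = 3920 + 6*I*√597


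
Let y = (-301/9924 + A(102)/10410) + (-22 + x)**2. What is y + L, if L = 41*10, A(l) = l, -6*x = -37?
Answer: 8531681936/12913605 ≈ 660.67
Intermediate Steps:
x = 37/6 (x = -1/6*(-37) = 37/6 ≈ 6.1667)
y = 3237103886/12913605 (y = (-301/9924 + 102/10410) + (-22 + 37/6)**2 = (-301*1/9924 + 102*(1/10410)) + (-95/6)**2 = (-301/9924 + 17/1735) + 9025/36 = -353527/17218140 + 9025/36 = 3237103886/12913605 ≈ 250.67)
L = 410
y + L = 3237103886/12913605 + 410 = 8531681936/12913605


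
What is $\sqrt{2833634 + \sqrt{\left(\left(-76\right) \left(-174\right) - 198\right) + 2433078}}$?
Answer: $\sqrt{2833634 + 2 \sqrt{611526}} \approx 1683.8$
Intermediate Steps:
$\sqrt{2833634 + \sqrt{\left(\left(-76\right) \left(-174\right) - 198\right) + 2433078}} = \sqrt{2833634 + \sqrt{\left(13224 - 198\right) + 2433078}} = \sqrt{2833634 + \sqrt{13026 + 2433078}} = \sqrt{2833634 + \sqrt{2446104}} = \sqrt{2833634 + 2 \sqrt{611526}}$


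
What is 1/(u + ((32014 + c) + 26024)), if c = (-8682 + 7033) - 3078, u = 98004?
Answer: 1/151315 ≈ 6.6087e-6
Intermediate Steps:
c = -4727 (c = -1649 - 3078 = -4727)
1/(u + ((32014 + c) + 26024)) = 1/(98004 + ((32014 - 4727) + 26024)) = 1/(98004 + (27287 + 26024)) = 1/(98004 + 53311) = 1/151315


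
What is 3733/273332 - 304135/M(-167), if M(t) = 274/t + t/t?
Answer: 13882681645371/29246524 ≈ 4.7468e+5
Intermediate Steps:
M(t) = 1 + 274/t (M(t) = 274/t + 1 = 1 + 274/t)
3733/273332 - 304135/M(-167) = 3733/273332 - 304135*(-167/(274 - 167)) = 3733*(1/273332) - 304135/((-1/167*107)) = 3733/273332 - 304135/(-107/167) = 3733/273332 - 304135*(-167/107) = 3733/273332 + 50790545/107 = 13882681645371/29246524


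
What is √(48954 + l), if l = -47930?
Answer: 32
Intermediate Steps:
√(48954 + l) = √(48954 - 47930) = √1024 = 32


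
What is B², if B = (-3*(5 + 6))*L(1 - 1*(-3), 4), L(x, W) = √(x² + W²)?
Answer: 34848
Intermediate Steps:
L(x, W) = √(W² + x²)
B = -132*√2 (B = (-3*(5 + 6))*√(4² + (1 - 1*(-3))²) = (-3*11)*√(16 + (1 + 3)²) = -33*√(16 + 4²) = -33*√(16 + 16) = -132*√2 ≈ -186.68)
B² = (-132*√2)² = 34848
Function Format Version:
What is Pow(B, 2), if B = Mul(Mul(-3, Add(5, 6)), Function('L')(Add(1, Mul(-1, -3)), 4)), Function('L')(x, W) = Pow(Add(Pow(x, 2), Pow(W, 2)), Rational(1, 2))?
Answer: 34848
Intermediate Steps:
Function('L')(x, W) = Pow(Add(Pow(W, 2), Pow(x, 2)), Rational(1, 2))
B = Mul(-132, Pow(2, Rational(1, 2))) (B = Mul(Mul(-3, Add(5, 6)), Pow(Add(Pow(4, 2), Pow(Add(1, Mul(-1, -3)), 2)), Rational(1, 2))) = Mul(Mul(-3, 11), Pow(Add(16, Pow(Add(1, 3), 2)), Rational(1, 2))) = Mul(-33, Pow(Add(16, Pow(4, 2)), Rational(1, 2))) = Mul(-33, Pow(Add(16, 16), Rational(1, 2))) = Mul(-33, Pow(32, Rational(1, 2))) = Mul(-33, Mul(4, Pow(2, Rational(1, 2)))) = Mul(-132, Pow(2, Rational(1, 2))) ≈ -186.68)
Pow(B, 2) = Pow(Mul(-132, Pow(2, Rational(1, 2))), 2) = 34848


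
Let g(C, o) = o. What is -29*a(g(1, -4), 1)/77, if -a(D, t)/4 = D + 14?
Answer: 1160/77 ≈ 15.065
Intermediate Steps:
a(D, t) = -56 - 4*D (a(D, t) = -4*(D + 14) = -4*(14 + D) = -56 - 4*D)
-29*a(g(1, -4), 1)/77 = -29*(-56 - 4*(-4))/77 = -29*(-56 + 16)/77 = -(-1160)/77 = -29*(-40/77) = 1160/77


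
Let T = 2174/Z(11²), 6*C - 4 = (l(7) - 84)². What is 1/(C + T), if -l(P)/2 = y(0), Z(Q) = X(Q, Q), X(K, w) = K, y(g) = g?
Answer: 363/433652 ≈ 0.00083708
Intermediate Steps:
Z(Q) = Q
l(P) = 0 (l(P) = -2*0 = 0)
C = 3530/3 (C = ⅔ + (0 - 84)²/6 = ⅔ + (⅙)*(-84)² = ⅔ + (⅙)*7056 = ⅔ + 1176 = 3530/3 ≈ 1176.7)
T = 2174/121 (T = 2174/(11²) = 2174/121 ≈ 17.967)
1/(C + T) = 1/(3530/3 + 2174/121) = 1/(433652/363) = 363/433652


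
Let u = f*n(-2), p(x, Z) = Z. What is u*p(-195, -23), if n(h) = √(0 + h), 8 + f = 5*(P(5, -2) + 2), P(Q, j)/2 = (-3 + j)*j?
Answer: -2346*I*√2 ≈ -3317.7*I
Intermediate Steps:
P(Q, j) = 2*j*(-3 + j) (P(Q, j) = 2*((-3 + j)*j) = 2*(j*(-3 + j)) = 2*j*(-3 + j))
f = 102 (f = -8 + 5*(2*(-2)*(-3 - 2) + 2) = -8 + 5*(2*(-2)*(-5) + 2) = -8 + 5*(20 + 2) = -8 + 5*22 = -8 + 110 = 102)
n(h) = √h
u = 102*I*√2 (u = 102*√(-2) = 102*(I*√2) = 102*I*√2 ≈ 144.25*I)
u*p(-195, -23) = (102*I*√2)*(-23) = -2346*I*√2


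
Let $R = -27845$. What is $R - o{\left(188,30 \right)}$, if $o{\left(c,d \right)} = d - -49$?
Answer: $-27924$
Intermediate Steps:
$o{\left(c,d \right)} = 49 + d$ ($o{\left(c,d \right)} = d + 49 = 49 + d$)
$R - o{\left(188,30 \right)} = -27845 - \left(49 + 30\right) = -27845 - 79 = -27924$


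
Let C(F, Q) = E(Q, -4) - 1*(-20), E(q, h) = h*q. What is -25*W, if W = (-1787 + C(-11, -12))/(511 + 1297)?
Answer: 42975/1808 ≈ 23.769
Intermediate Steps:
C(F, Q) = 20 - 4*Q (C(F, Q) = -4*Q - 1*(-20) = -4*Q + 20 = 20 - 4*Q)
W = -1719/1808 (W = (-1787 + (20 - 4*(-12)))/(511 + 1297) = (-1787 + (20 + 48))/1808 = (-1787 + 68)*(1/1808) = -1719*1/1808 = -1719/1808 ≈ -0.95077)
-25*W = -25*(-1719/1808) = 42975/1808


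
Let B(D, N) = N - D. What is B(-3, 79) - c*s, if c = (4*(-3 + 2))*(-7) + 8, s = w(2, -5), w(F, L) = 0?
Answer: 82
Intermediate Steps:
s = 0
c = 36 (c = (4*(-1))*(-7) + 8 = -4*(-7) + 8 = 28 + 8 = 36)
B(-3, 79) - c*s = (79 - 1*(-3)) - 36*0 = (79 + 3) - 1*0 = 82 + 0 = 82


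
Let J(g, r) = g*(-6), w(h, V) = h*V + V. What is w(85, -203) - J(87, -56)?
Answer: -16936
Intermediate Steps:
w(h, V) = V + V*h (w(h, V) = V*h + V = V + V*h)
J(g, r) = -6*g
w(85, -203) - J(87, -56) = -203*(1 + 85) - (-6)*87 = -203*86 - 1*(-522) = -17458 + 522 = -16936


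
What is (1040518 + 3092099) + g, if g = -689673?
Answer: 3442944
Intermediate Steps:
(1040518 + 3092099) + g = (1040518 + 3092099) - 689673 = 4132617 - 689673 = 3442944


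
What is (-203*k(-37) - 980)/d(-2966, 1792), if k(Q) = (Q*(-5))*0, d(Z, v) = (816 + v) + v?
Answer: -49/220 ≈ -0.22273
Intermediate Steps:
d(Z, v) = 816 + 2*v
k(Q) = 0 (k(Q) = -5*Q*0 = 0)
(-203*k(-37) - 980)/d(-2966, 1792) = (-203*0 - 980)/(816 + 2*1792) = (0 - 980)/(816 + 3584) = -980/4400 = -980*1/4400 = -49/220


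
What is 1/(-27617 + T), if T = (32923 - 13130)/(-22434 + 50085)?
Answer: -27651/763617874 ≈ -3.6211e-5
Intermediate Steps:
T = 19793/27651 ≈ 0.71581
1/(-27617 + T) = 1/(-27617 + 19793/27651) = 1/(-763617874/27651) = -27651/763617874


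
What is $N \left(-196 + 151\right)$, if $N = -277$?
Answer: $12465$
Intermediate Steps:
$N \left(-196 + 151\right) = - 277 \left(-196 + 151\right) = \left(-277\right) \left(-45\right) = 12465$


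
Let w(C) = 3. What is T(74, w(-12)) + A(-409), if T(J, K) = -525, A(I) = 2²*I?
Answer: -2161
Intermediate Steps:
A(I) = 4*I
T(74, w(-12)) + A(-409) = -525 + 4*(-409) = -525 - 1636 = -2161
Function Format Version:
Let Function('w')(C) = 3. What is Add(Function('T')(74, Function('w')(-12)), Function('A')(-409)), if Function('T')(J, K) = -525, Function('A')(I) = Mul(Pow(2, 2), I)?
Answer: -2161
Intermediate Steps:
Function('A')(I) = Mul(4, I)
Add(Function('T')(74, Function('w')(-12)), Function('A')(-409)) = Add(-525, Mul(4, -409)) = Add(-525, -1636) = -2161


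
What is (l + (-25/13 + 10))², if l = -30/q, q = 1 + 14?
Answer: 6241/169 ≈ 36.929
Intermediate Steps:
q = 15
l = -2 (l = -30/15 = -30*1/15 = -2)
(l + (-25/13 + 10))² = (-2 + (-25/13 + 10))² = (-2 + 105/13)² = (79/13)² = 6241/169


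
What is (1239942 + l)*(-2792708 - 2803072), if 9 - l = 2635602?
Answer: 7809755952780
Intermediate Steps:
l = -2635593 (l = 9 - 1*2635602 = 9 - 2635602 = -2635593)
(1239942 + l)*(-2792708 - 2803072) = (1239942 - 2635593)*(-2792708 - 2803072) = -1395651*(-5595780) = 7809755952780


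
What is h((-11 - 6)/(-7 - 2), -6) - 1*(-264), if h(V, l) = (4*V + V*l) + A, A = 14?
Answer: 2468/9 ≈ 274.22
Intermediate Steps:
h(V, l) = 14 + 4*V + V*l (h(V, l) = (4*V + V*l) + 14 = 14 + 4*V + V*l)
h((-11 - 6)/(-7 - 2), -6) - 1*(-264) = (14 + 4*((-11 - 6)/(-7 - 2)) + ((-11 - 6)/(-7 - 2))*(-6)) - 1*(-264) = (14 + 4*(-17/(-9)) - 17/(-9)*(-6)) + 264 = (14 + 4*(-17*(-⅑)) - 17*(-⅑)*(-6)) + 264 = (14 + 4*(17/9) + (17/9)*(-6)) + 264 = (14 + 68/9 - 34/3) + 264 = 92/9 + 264 = 2468/9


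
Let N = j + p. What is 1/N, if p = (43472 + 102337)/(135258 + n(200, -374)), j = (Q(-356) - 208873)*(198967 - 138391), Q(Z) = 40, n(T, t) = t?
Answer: -134884/1706318722868463 ≈ -7.9050e-11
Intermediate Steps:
j = -12650267808 (j = (40 - 208873)*(198967 - 138391) = -208833*60576 = -12650267808)
p = 145809/134884 (p = (43472 + 102337)/(135258 - 374) = 145809/134884 ≈ 1.0810)
N = -1706318722868463/134884 (N = -12650267808 + 145809/134884 = -1706318722868463/134884 ≈ -1.2650e+10)
1/N = 1/(-1706318722868463/134884) = -134884/1706318722868463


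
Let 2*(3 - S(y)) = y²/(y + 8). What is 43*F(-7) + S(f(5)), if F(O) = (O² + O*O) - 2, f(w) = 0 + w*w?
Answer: 272021/66 ≈ 4121.5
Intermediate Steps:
f(w) = w² (f(w) = 0 + w² = w²)
F(O) = -2 + 2*O² (F(O) = (O² + O²) - 2 = 2*O² - 2 = -2 + 2*O²)
S(y) = 3 - y²/(2*(8 + y)) (S(y) = 3 - y²/(2*(y + 8)) = 3 - y²/(2*(8 + y)))
43*F(-7) + S(f(5)) = 43*(-2 + 2*(-7)²) + (48 - (5²)² + 6*5²)/(2*(8 + 5²)) = 43*(-2 + 2*49) + (48 - 1*25² + 6*25)/(2*(8 + 25)) = 43*(-2 + 98) + (½)*(48 - 1*625 + 150)/33 = 43*96 + (½)*(1/33)*(48 - 625 + 150) = 4128 + (½)*(1/33)*(-427) = 4128 - 427/66 = 272021/66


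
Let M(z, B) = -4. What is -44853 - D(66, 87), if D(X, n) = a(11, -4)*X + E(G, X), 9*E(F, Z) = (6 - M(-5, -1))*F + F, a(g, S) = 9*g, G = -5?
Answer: -462428/9 ≈ -51381.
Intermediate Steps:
E(F, Z) = 11*F/9 (E(F, Z) = ((6 - 1*(-4))*F + F)/9 = ((6 + 4)*F + F)/9 = (10*F + F)/9 = (11*F)/9 = 11*F/9)
D(X, n) = -55/9 + 99*X (D(X, n) = (9*11)*X + (11/9)*(-5) = 99*X - 55/9 = -55/9 + 99*X)
-44853 - D(66, 87) = -44853 - (-55/9 + 99*66) = -44853 - (-55/9 + 6534) = -44853 - 1*58751/9 = -44853 - 58751/9 = -462428/9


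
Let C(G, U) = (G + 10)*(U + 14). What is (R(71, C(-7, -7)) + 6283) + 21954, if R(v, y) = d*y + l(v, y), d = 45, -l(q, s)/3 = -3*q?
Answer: 29821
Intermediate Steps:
l(q, s) = 9*q (l(q, s) = -(-9)*q = 9*q)
C(G, U) = (10 + G)*(14 + U)
R(v, y) = 9*v + 45*y (R(v, y) = 45*y + 9*v = 9*v + 45*y)
(R(71, C(-7, -7)) + 6283) + 21954 = ((9*71 + 45*(140 + 10*(-7) + 14*(-7) - 7*(-7))) + 6283) + 21954 = ((639 + 45*(140 - 70 - 98 + 49)) + 6283) + 21954 = ((639 + 45*21) + 6283) + 21954 = ((639 + 945) + 6283) + 21954 = (1584 + 6283) + 21954 = 7867 + 21954 = 29821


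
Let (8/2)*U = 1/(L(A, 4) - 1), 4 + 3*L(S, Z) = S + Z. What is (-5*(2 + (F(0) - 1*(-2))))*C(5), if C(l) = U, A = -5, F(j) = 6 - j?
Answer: 75/16 ≈ 4.6875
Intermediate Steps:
L(S, Z) = -4/3 + S/3 + Z/3 (L(S, Z) = -4/3 + (S + Z)/3 = -4/3 + (S/3 + Z/3) = -4/3 + S/3 + Z/3)
U = -3/32 (U = 1/(4*((-4/3 + (1/3)*(-5) + (1/3)*4) - 1)) = 1/(4*((-4/3 - 5/3 + 4/3) - 1)) = 1/(4*(-5/3 - 1)) = 1/(4*(-8/3)) = (1/4)*(-3/8) = -3/32 ≈ -0.093750)
C(l) = -3/32
(-5*(2 + (F(0) - 1*(-2))))*C(5) = -5*(2 + ((6 - 1*0) - 1*(-2)))*(-3/32) = -5*(2 + ((6 + 0) + 2))*(-3/32) = -5*(2 + (6 + 2))*(-3/32) = -5*(2 + 8)*(-3/32) = -5*10*(-3/32) = -50*(-3/32) = 75/16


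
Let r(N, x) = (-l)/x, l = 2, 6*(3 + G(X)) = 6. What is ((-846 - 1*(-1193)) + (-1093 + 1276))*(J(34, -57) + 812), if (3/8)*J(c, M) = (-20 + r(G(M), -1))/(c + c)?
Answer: 7309760/17 ≈ 4.2999e+5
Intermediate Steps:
G(X) = -2 (G(X) = -3 + (⅙)*6 = -3 + 1 = -2)
r(N, x) = -2/x (r(N, x) = (-1*2)/x = -2/x)
J(c, M) = -24/c (J(c, M) = 8*((-20 - 2/(-1))/(c + c))/3 = 8*((-20 - 2*(-1))/((2*c)))/3 = 8*((-20 + 2)*(1/(2*c)))/3 = 8*(-9/c)/3 = -24/c)
((-846 - 1*(-1193)) + (-1093 + 1276))*(J(34, -57) + 812) = ((-846 - 1*(-1193)) + (-1093 + 1276))*(-24/34 + 812) = ((-846 + 1193) + 183)*(-24*1/34 + 812) = (347 + 183)*(-12/17 + 812) = 530*(13792/17) = 7309760/17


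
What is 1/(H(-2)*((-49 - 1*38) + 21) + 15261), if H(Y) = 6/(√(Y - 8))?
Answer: 25435/388189671 - 22*I*√10/129396557 ≈ 6.5522e-5 - 5.3765e-7*I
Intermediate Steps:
H(Y) = 6/√(-8 + Y) (H(Y) = 6/(√(-8 + Y)) = 6/√(-8 + Y))
1/(H(-2)*((-49 - 1*38) + 21) + 15261) = 1/((6/√(-8 - 2))*((-49 - 1*38) + 21) + 15261) = 1/((6/√(-10))*((-49 - 38) + 21) + 15261) = 1/((6*(-I*√10/10))*(-87 + 21) + 15261) = 1/(-3*I*√10/5*(-66) + 15261) = 1/(198*I*√10/5 + 15261) = 1/(15261 + 198*I*√10/5)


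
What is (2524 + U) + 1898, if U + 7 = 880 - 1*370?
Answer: 4925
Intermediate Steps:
U = 503 (U = -7 + (880 - 1*370) = -7 + (880 - 370) = -7 + 510 = 503)
(2524 + U) + 1898 = (2524 + 503) + 1898 = 3027 + 1898 = 4925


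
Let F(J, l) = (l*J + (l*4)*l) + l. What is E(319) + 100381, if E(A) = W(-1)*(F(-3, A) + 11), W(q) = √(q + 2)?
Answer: 506798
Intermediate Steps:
W(q) = √(2 + q)
F(J, l) = l + 4*l² + J*l (F(J, l) = (J*l + (4*l)*l) + l = (J*l + 4*l²) + l = (4*l² + J*l) + l = l + 4*l² + J*l)
E(A) = 11 + A*(-2 + 4*A) (E(A) = √(2 - 1)*(A*(1 - 3 + 4*A) + 11) = √1*(A*(-2 + 4*A) + 11) = 1*(11 + A*(-2 + 4*A)) = 11 + A*(-2 + 4*A))
E(319) + 100381 = (11 + 2*319*(-1 + 2*319)) + 100381 = (11 + 2*319*(-1 + 638)) + 100381 = (11 + 2*319*637) + 100381 = (11 + 406406) + 100381 = 406417 + 100381 = 506798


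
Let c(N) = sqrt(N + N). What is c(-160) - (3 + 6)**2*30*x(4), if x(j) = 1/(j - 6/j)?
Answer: -972 + 8*I*sqrt(5) ≈ -972.0 + 17.889*I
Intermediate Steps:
c(N) = sqrt(2)*sqrt(N) (c(N) = sqrt(2*N) = sqrt(2)*sqrt(N))
c(-160) - (3 + 6)**2*30*x(4) = sqrt(2)*sqrt(-160) - (3 + 6)**2*30*4/(-6 + 4**2) = sqrt(2)*(4*I*sqrt(10)) - 9**2*30*4/(-6 + 16) = 8*I*sqrt(5) - 81*30*4/10 = 8*I*sqrt(5) - 2430*4*(1/10) = 8*I*sqrt(5) - 2430*2/5 = 8*I*sqrt(5) - 1*972 = 8*I*sqrt(5) - 972 = -972 + 8*I*sqrt(5)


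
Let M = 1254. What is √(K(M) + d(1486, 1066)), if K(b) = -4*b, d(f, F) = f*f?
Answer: 2*√550795 ≈ 1484.3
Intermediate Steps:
d(f, F) = f²
√(K(M) + d(1486, 1066)) = √(-4*1254 + 1486²) = √(-5016 + 2208196) = √2203180 = 2*√550795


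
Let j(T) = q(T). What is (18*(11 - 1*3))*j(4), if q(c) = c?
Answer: 576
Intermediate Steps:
j(T) = T
(18*(11 - 1*3))*j(4) = (18*(11 - 1*3))*4 = (18*(11 - 3))*4 = (18*8)*4 = 144*4 = 576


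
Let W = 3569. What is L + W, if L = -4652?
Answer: -1083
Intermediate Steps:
L + W = -4652 + 3569 = -1083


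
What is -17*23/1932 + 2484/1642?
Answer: 90371/68964 ≈ 1.3104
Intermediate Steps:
-17*23/1932 + 2484/1642 = -391*1/1932 + 2484*(1/1642) = -17/84 + 1242/821 = 90371/68964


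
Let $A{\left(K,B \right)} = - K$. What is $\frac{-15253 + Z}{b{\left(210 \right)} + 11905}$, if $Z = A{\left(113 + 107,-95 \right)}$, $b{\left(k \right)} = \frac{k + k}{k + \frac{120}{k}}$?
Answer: $- \frac{11403601}{8775455} \approx -1.2995$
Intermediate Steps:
$b{\left(k \right)} = \frac{2 k}{k + \frac{120}{k}}$
$Z = -220$ ($Z = - (113 + 107) = \left(-1\right) 220 = -220$)
$\frac{-15253 + Z}{b{\left(210 \right)} + 11905} = \frac{-15253 - 220}{\frac{2 \cdot 210^{2}}{120 + 210^{2}} + 11905} = - \frac{15473}{2 \cdot 44100 \frac{1}{120 + 44100} + 11905} = - \frac{15473}{2 \cdot 44100 \cdot \frac{1}{44220} + 11905} = - \frac{15473}{\frac{1470}{737} + 11905} = - \frac{15473}{\frac{8775455}{737}} = \left(-15473\right) \frac{737}{8775455} = - \frac{11403601}{8775455}$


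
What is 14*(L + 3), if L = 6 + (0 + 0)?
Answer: 126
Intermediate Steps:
L = 6 (L = 6 + 0 = 6)
14*(L + 3) = 14*(6 + 3) = 14*9 = 126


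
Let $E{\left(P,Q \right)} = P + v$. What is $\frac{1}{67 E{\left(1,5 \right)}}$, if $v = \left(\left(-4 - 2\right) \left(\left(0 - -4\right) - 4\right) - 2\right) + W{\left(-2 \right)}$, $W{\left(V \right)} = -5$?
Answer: $- \frac{1}{402} \approx -0.0024876$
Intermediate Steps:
$v = -7$ ($v = \left(\left(-4 - 2\right) \left(\left(0 - -4\right) - 4\right) - 2\right) - 5 = \left(- 6 \left(\left(0 + 4\right) - 4\right) - 2\right) - 5 = \left(- 6 \left(4 - 4\right) - 2\right) - 5 = \left(\left(-6\right) 0 - 2\right) - 5 = \left(0 - 2\right) - 5 = -2 - 5 = -7$)
$E{\left(P,Q \right)} = -7 + P$ ($E{\left(P,Q \right)} = P - 7 = -7 + P$)
$\frac{1}{67 E{\left(1,5 \right)}} = \frac{1}{67 \left(-7 + 1\right)} = \frac{1}{67 \left(-6\right)} = \frac{1}{-402} = - \frac{1}{402}$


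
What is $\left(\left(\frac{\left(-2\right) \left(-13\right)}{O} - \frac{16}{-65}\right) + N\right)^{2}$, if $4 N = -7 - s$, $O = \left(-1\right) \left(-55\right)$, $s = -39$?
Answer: $\frac{38862756}{511225} \approx 76.019$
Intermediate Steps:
$O = 55$
$N = 8$ ($N = \frac{-7 - -39}{4} = \frac{-7 + 39}{4} = \frac{1}{4} \cdot 32 = 8$)
$\left(\left(\frac{\left(-2\right) \left(-13\right)}{O} - \frac{16}{-65}\right) + N\right)^{2} = \left(\left(\frac{\left(-2\right) \left(-13\right)}{55} - \frac{16}{-65}\right) + 8\right)^{2} = \left(\left(26 \cdot \frac{1}{55} - - \frac{16}{65}\right) + 8\right)^{2} = \left(\left(\frac{26}{55} + \frac{16}{65}\right) + 8\right)^{2} = \left(\frac{514}{715} + 8\right)^{2} = \left(\frac{6234}{715}\right)^{2} = \frac{38862756}{511225}$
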